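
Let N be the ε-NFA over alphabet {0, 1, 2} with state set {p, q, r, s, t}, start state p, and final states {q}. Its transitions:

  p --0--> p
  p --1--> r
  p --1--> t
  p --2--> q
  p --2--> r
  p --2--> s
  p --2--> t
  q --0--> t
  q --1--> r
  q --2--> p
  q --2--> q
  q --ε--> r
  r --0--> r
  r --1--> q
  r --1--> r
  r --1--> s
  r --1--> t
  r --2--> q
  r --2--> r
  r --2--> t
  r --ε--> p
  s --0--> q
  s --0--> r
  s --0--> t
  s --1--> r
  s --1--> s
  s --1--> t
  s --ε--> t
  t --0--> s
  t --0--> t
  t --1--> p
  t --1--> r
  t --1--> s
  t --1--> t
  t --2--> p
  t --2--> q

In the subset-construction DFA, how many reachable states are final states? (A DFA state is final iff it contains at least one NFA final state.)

Start state of the DFA: {p} (ε-closure of the NFA start).
{p} --0--> {p}  [seen]
{p} --1--> {p, r, t}  [new]
{p} --2--> {p, q, r, s, t}  [new]
{p, r, t} --0--> {p, r, s, t}  [new]
{p, r, t} --1--> {p, q, r, s, t}  [seen]
{p, r, t} --2--> {p, q, r, s, t}  [seen]
{p, q, r, s, t} --0--> {p, q, r, s, t}  [seen]
{p, q, r, s, t} --1--> {p, q, r, s, t}  [seen]
{p, q, r, s, t} --2--> {p, q, r, s, t}  [seen]
{p, r, s, t} --0--> {p, q, r, s, t}  [seen]
{p, r, s, t} --1--> {p, q, r, s, t}  [seen]
{p, r, s, t} --2--> {p, q, r, s, t}  [seen]
Reachable DFA states: {p}, {p, r, t}, {p, q, r, s, t}, {p, r, s, t}.
Accepting DFA states (contain an NFA accepting state): {p, q, r, s, t}.

1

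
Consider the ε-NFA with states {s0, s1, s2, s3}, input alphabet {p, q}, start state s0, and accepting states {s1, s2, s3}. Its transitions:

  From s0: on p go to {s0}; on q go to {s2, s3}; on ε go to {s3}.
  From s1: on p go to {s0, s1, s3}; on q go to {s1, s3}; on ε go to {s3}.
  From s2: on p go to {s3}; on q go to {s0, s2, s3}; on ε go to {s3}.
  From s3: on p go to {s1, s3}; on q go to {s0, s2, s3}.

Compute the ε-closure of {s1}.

Begin with {s1}.
s1 →ε {s3}; add s3.
ε-closure = {s1, s3}.

{s1, s3}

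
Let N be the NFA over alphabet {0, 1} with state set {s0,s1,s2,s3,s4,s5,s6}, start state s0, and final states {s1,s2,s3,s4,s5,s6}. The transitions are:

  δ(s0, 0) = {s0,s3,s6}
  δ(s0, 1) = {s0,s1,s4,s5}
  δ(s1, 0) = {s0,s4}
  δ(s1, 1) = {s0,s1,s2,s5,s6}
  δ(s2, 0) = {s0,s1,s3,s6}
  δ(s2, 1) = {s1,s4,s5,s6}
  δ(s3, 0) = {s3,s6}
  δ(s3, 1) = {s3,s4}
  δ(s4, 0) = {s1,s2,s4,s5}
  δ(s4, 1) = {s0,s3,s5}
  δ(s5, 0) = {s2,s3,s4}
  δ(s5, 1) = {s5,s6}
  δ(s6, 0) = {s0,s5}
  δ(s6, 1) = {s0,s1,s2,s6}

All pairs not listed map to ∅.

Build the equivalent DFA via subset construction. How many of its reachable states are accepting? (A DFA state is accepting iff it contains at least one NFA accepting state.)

5

Start state of the DFA: {s0}.
{s0} --0--> {s0,s3,s6}  [new]
{s0} --1--> {s0,s1,s4,s5}  [new]
{s0,s3,s6} --0--> {s0,s3,s5,s6}  [new]
{s0,s3,s6} --1--> {s0,s1,s2,s3,s4,s5,s6}  [new]
{s0,s1,s4,s5} --0--> {s0,s1,s2,s3,s4,s5,s6}  [seen]
{s0,s1,s4,s5} --1--> {s0,s1,s2,s3,s4,s5,s6}  [seen]
{s0,s3,s5,s6} --0--> {s0,s2,s3,s4,s5,s6}  [new]
{s0,s3,s5,s6} --1--> {s0,s1,s2,s3,s4,s5,s6}  [seen]
{s0,s1,s2,s3,s4,s5,s6} --0--> {s0,s1,s2,s3,s4,s5,s6}  [seen]
{s0,s1,s2,s3,s4,s5,s6} --1--> {s0,s1,s2,s3,s4,s5,s6}  [seen]
{s0,s2,s3,s4,s5,s6} --0--> {s0,s1,s2,s3,s4,s5,s6}  [seen]
{s0,s2,s3,s4,s5,s6} --1--> {s0,s1,s2,s3,s4,s5,s6}  [seen]
Reachable DFA states: {s0}, {s0,s3,s6}, {s0,s1,s4,s5}, {s0,s3,s5,s6}, {s0,s1,s2,s3,s4,s5,s6}, {s0,s2,s3,s4,s5,s6}.
Accepting DFA states (contain an NFA accepting state): {s0,s3,s6}, {s0,s1,s4,s5}, {s0,s3,s5,s6}, {s0,s1,s2,s3,s4,s5,s6}, {s0,s2,s3,s4,s5,s6}.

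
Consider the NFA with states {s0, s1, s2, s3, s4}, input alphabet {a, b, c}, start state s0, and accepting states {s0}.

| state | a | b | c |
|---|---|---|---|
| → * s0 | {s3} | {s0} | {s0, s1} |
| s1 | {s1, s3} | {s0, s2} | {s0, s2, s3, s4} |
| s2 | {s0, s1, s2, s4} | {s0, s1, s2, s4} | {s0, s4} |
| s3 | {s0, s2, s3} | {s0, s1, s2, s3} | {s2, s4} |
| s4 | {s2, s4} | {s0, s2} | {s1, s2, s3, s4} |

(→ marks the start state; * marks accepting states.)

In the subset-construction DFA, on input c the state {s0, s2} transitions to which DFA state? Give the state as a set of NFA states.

{s0, s1, s4}

δ(s0,c) = {s0, s1}; δ(s2,c) = {s0, s4}.
Union: {s0, s1, s4}.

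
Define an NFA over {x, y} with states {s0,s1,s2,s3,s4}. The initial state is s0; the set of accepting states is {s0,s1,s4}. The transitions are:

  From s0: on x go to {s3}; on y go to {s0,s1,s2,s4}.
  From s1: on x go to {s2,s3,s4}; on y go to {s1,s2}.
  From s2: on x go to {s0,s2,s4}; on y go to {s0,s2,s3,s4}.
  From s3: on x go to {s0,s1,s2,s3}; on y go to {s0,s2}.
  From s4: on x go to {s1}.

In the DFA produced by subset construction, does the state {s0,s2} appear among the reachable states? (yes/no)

yes

Start state of the DFA: {s0}.
{s0} --x--> {s3}  [new]
{s0} --y--> {s0,s1,s2,s4}  [new]
{s3} --x--> {s0,s1,s2,s3}  [new]
{s3} --y--> {s0,s2}  [new]
{s0,s1,s2,s4} --x--> {s0,s1,s2,s3,s4}  [new]
{s0,s1,s2,s4} --y--> {s0,s1,s2,s3,s4}  [seen]
{s0,s1,s2,s3} --x--> {s0,s1,s2,s3,s4}  [seen]
{s0,s1,s2,s3} --y--> {s0,s1,s2,s3,s4}  [seen]
{s0,s2} --x--> {s0,s2,s3,s4}  [new]
{s0,s2} --y--> {s0,s1,s2,s3,s4}  [seen]
{s0,s1,s2,s3,s4} --x--> {s0,s1,s2,s3,s4}  [seen]
{s0,s1,s2,s3,s4} --y--> {s0,s1,s2,s3,s4}  [seen]
{s0,s2,s3,s4} --x--> {s0,s1,s2,s3,s4}  [seen]
{s0,s2,s3,s4} --y--> {s0,s1,s2,s3,s4}  [seen]
Reachable DFA states: {s0}, {s3}, {s0,s1,s2,s4}, {s0,s1,s2,s3}, {s0,s2}, {s0,s1,s2,s3,s4}, {s0,s2,s3,s4}.
{s0,s2} is among them.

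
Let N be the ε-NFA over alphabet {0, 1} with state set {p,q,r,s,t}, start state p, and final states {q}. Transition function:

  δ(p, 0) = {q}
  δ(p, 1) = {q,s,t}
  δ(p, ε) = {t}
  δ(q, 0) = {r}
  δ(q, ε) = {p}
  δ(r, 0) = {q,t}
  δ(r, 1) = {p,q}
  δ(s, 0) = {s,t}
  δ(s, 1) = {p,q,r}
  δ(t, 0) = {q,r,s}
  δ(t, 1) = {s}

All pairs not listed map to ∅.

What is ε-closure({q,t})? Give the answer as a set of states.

Begin with {q,t}.
q →ε {p}; add p.
ε-closure = {p,q,t}.

{p,q,t}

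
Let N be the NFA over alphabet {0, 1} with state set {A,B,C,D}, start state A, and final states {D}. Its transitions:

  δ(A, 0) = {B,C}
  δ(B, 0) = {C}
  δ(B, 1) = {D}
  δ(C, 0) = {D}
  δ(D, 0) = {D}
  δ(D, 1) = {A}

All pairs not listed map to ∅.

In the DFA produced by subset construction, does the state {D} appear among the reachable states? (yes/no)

yes

Start state of the DFA: {A}.
{A} --0--> {B,C}  [new]
{A} --1--> ∅  [new]
{B,C} --0--> {C,D}  [new]
{B,C} --1--> {D}  [new]
∅ --0--> ∅  [seen]
∅ --1--> ∅  [seen]
{C,D} --0--> {D}  [seen]
{C,D} --1--> {A}  [seen]
{D} --0--> {D}  [seen]
{D} --1--> {A}  [seen]
Reachable DFA states: {A}, {B,C}, ∅, {C,D}, {D}.
{D} is among them.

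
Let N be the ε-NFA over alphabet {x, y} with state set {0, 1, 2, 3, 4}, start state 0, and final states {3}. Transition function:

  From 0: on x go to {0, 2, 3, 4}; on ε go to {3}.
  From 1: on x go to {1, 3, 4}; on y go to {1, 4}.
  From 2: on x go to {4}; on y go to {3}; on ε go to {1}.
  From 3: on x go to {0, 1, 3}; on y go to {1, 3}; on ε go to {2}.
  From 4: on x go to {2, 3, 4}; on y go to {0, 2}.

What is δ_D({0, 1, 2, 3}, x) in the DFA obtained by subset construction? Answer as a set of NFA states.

{0, 1, 2, 3, 4}

δ(0,x) = {0, 2, 3, 4}; δ(1,x) = {1, 3, 4}; δ(2,x) = {4}; δ(3,x) = {0, 1, 3}.
Union: {0, 1, 2, 3, 4}.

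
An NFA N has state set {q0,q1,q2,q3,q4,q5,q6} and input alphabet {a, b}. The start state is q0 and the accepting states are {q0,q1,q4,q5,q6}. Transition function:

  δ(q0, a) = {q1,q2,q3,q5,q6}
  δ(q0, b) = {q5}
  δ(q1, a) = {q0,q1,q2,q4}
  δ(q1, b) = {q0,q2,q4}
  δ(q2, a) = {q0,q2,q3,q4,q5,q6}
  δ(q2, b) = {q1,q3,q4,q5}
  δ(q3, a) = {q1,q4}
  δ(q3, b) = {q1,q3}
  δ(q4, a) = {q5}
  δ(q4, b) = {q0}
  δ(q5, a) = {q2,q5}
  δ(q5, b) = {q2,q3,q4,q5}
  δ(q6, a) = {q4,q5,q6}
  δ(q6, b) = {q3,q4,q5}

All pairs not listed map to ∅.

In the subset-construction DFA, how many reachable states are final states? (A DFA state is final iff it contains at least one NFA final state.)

9

Start state of the DFA: {q0}.
{q0} --a--> {q1,q2,q3,q5,q6}  [new]
{q0} --b--> {q5}  [new]
{q1,q2,q3,q5,q6} --a--> {q0,q1,q2,q3,q4,q5,q6}  [new]
{q1,q2,q3,q5,q6} --b--> {q0,q1,q2,q3,q4,q5}  [new]
{q5} --a--> {q2,q5}  [new]
{q5} --b--> {q2,q3,q4,q5}  [new]
{q0,q1,q2,q3,q4,q5,q6} --a--> {q0,q1,q2,q3,q4,q5,q6}  [seen]
{q0,q1,q2,q3,q4,q5,q6} --b--> {q0,q1,q2,q3,q4,q5}  [seen]
{q0,q1,q2,q3,q4,q5} --a--> {q0,q1,q2,q3,q4,q5,q6}  [seen]
{q0,q1,q2,q3,q4,q5} --b--> {q0,q1,q2,q3,q4,q5}  [seen]
{q2,q5} --a--> {q0,q2,q3,q4,q5,q6}  [new]
{q2,q5} --b--> {q1,q2,q3,q4,q5}  [new]
{q2,q3,q4,q5} --a--> {q0,q1,q2,q3,q4,q5,q6}  [seen]
{q2,q3,q4,q5} --b--> {q0,q1,q2,q3,q4,q5}  [seen]
{q0,q2,q3,q4,q5,q6} --a--> {q0,q1,q2,q3,q4,q5,q6}  [seen]
{q0,q2,q3,q4,q5,q6} --b--> {q0,q1,q2,q3,q4,q5}  [seen]
{q1,q2,q3,q4,q5} --a--> {q0,q1,q2,q3,q4,q5,q6}  [seen]
{q1,q2,q3,q4,q5} --b--> {q0,q1,q2,q3,q4,q5}  [seen]
Reachable DFA states: {q0}, {q1,q2,q3,q5,q6}, {q5}, {q0,q1,q2,q3,q4,q5,q6}, {q0,q1,q2,q3,q4,q5}, {q2,q5}, {q2,q3,q4,q5}, {q0,q2,q3,q4,q5,q6}, {q1,q2,q3,q4,q5}.
Accepting DFA states (contain an NFA accepting state): {q0}, {q1,q2,q3,q5,q6}, {q5}, {q0,q1,q2,q3,q4,q5,q6}, {q0,q1,q2,q3,q4,q5}, {q2,q5}, {q2,q3,q4,q5}, {q0,q2,q3,q4,q5,q6}, {q1,q2,q3,q4,q5}.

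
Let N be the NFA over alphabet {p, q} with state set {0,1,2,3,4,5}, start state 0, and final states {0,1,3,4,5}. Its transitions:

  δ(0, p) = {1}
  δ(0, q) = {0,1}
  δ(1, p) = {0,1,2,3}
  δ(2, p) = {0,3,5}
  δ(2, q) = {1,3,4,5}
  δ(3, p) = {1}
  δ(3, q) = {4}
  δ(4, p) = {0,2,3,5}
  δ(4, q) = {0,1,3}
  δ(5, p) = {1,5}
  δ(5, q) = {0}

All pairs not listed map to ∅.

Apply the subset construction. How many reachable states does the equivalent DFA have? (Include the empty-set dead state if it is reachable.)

Start state of the DFA: {0}.
{0} --p--> {1}  [new]
{0} --q--> {0,1}  [new]
{1} --p--> {0,1,2,3}  [new]
{1} --q--> ∅  [new]
{0,1} --p--> {0,1,2,3}  [seen]
{0,1} --q--> {0,1}  [seen]
{0,1,2,3} --p--> {0,1,2,3,5}  [new]
{0,1,2,3} --q--> {0,1,3,4,5}  [new]
∅ --p--> ∅  [seen]
∅ --q--> ∅  [seen]
{0,1,2,3,5} --p--> {0,1,2,3,5}  [seen]
{0,1,2,3,5} --q--> {0,1,3,4,5}  [seen]
{0,1,3,4,5} --p--> {0,1,2,3,5}  [seen]
{0,1,3,4,5} --q--> {0,1,3,4}  [new]
{0,1,3,4} --p--> {0,1,2,3,5}  [seen]
{0,1,3,4} --q--> {0,1,3,4}  [seen]
Reachable DFA states: {0}, {1}, {0,1}, {0,1,2,3}, ∅, {0,1,2,3,5}, {0,1,3,4,5}, {0,1,3,4}.

8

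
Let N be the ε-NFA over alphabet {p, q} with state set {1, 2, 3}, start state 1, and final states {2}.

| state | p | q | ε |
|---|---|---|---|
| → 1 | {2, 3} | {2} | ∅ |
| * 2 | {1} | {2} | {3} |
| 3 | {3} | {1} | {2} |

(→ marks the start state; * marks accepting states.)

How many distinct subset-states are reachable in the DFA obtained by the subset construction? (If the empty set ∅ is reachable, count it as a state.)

Start state of the DFA: {1} (ε-closure of the NFA start).
{1} --p--> {2, 3}  [new]
{1} --q--> {2, 3}  [seen]
{2, 3} --p--> {1, 2, 3}  [new]
{2, 3} --q--> {1, 2, 3}  [seen]
{1, 2, 3} --p--> {1, 2, 3}  [seen]
{1, 2, 3} --q--> {1, 2, 3}  [seen]
Reachable DFA states: {1}, {2, 3}, {1, 2, 3}.

3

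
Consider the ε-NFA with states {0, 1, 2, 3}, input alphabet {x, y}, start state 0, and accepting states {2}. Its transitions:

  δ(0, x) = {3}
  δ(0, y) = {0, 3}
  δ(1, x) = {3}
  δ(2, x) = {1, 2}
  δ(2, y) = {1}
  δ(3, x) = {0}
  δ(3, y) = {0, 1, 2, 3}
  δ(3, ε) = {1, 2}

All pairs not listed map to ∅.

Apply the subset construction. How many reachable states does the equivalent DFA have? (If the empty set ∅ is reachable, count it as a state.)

Start state of the DFA: {0} (ε-closure of the NFA start).
{0} --x--> {1, 2, 3}  [new]
{0} --y--> {0, 1, 2, 3}  [new]
{1, 2, 3} --x--> {0, 1, 2, 3}  [seen]
{1, 2, 3} --y--> {0, 1, 2, 3}  [seen]
{0, 1, 2, 3} --x--> {0, 1, 2, 3}  [seen]
{0, 1, 2, 3} --y--> {0, 1, 2, 3}  [seen]
Reachable DFA states: {0}, {1, 2, 3}, {0, 1, 2, 3}.

3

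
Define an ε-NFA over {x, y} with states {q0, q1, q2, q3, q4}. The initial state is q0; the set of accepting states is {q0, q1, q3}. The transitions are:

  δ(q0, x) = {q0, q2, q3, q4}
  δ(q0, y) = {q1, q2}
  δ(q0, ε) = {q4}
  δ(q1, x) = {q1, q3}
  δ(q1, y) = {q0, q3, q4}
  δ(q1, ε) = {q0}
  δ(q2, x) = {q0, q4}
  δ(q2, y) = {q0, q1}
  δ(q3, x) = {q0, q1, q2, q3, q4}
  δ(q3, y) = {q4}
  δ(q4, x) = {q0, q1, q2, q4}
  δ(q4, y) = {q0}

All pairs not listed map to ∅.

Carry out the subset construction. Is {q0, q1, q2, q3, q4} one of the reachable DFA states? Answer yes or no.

yes

Start state of the DFA: {q0, q4} (ε-closure of the NFA start).
{q0, q4} --x--> {q0, q1, q2, q3, q4}  [new]
{q0, q4} --y--> {q0, q1, q2, q4}  [new]
{q0, q1, q2, q3, q4} --x--> {q0, q1, q2, q3, q4}  [seen]
{q0, q1, q2, q3, q4} --y--> {q0, q1, q2, q3, q4}  [seen]
{q0, q1, q2, q4} --x--> {q0, q1, q2, q3, q4}  [seen]
{q0, q1, q2, q4} --y--> {q0, q1, q2, q3, q4}  [seen]
Reachable DFA states: {q0, q4}, {q0, q1, q2, q3, q4}, {q0, q1, q2, q4}.
{q0, q1, q2, q3, q4} is among them.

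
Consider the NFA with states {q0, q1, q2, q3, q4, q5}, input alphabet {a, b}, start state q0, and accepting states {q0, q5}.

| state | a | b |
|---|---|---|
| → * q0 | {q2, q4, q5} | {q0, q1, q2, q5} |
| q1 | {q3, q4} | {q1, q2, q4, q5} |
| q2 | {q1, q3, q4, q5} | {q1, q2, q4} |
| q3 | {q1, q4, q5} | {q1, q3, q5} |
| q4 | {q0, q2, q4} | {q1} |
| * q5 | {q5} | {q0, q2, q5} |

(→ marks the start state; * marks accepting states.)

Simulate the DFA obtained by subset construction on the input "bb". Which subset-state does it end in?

Start: {q0}.
δ(q0,b) = {q0, q1, q2, q5}.
Union: {q0, q1, q2, q5}.
After b: {q0, q1, q2, q5}.
δ(q0,b) = {q0, q1, q2, q5}; δ(q1,b) = {q1, q2, q4, q5}; δ(q2,b) = {q1, q2, q4}; δ(q5,b) = {q0, q2, q5}.
Union: {q0, q1, q2, q4, q5}.
After b: {q0, q1, q2, q4, q5}.

{q0, q1, q2, q4, q5}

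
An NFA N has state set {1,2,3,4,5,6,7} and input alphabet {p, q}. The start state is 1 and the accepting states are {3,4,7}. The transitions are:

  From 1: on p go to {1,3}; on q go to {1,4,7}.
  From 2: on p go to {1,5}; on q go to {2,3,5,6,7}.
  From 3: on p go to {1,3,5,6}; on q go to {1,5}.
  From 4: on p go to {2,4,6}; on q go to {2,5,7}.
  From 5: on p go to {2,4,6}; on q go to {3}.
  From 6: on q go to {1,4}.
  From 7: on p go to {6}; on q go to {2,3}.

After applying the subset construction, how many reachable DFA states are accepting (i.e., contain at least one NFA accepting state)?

Start state of the DFA: {1}.
{1} --p--> {1,3}  [new]
{1} --q--> {1,4,7}  [new]
{1,3} --p--> {1,3,5,6}  [new]
{1,3} --q--> {1,4,5,7}  [new]
{1,4,7} --p--> {1,2,3,4,6}  [new]
{1,4,7} --q--> {1,2,3,4,5,7}  [new]
{1,3,5,6} --p--> {1,2,3,4,5,6}  [new]
{1,3,5,6} --q--> {1,3,4,5,7}  [new]
{1,4,5,7} --p--> {1,2,3,4,6}  [seen]
{1,4,5,7} --q--> {1,2,3,4,5,7}  [seen]
{1,2,3,4,6} --p--> {1,2,3,4,5,6}  [seen]
{1,2,3,4,6} --q--> {1,2,3,4,5,6,7}  [new]
{1,2,3,4,5,7} --p--> {1,2,3,4,5,6}  [seen]
{1,2,3,4,5,7} --q--> {1,2,3,4,5,6,7}  [seen]
{1,2,3,4,5,6} --p--> {1,2,3,4,5,6}  [seen]
{1,2,3,4,5,6} --q--> {1,2,3,4,5,6,7}  [seen]
{1,3,4,5,7} --p--> {1,2,3,4,5,6}  [seen]
{1,3,4,5,7} --q--> {1,2,3,4,5,7}  [seen]
{1,2,3,4,5,6,7} --p--> {1,2,3,4,5,6}  [seen]
{1,2,3,4,5,6,7} --q--> {1,2,3,4,5,6,7}  [seen]
Reachable DFA states: {1}, {1,3}, {1,4,7}, {1,3,5,6}, {1,4,5,7}, {1,2,3,4,6}, {1,2,3,4,5,7}, {1,2,3,4,5,6}, {1,3,4,5,7}, {1,2,3,4,5,6,7}.
Accepting DFA states (contain an NFA accepting state): {1,3}, {1,4,7}, {1,3,5,6}, {1,4,5,7}, {1,2,3,4,6}, {1,2,3,4,5,7}, {1,2,3,4,5,6}, {1,3,4,5,7}, {1,2,3,4,5,6,7}.

9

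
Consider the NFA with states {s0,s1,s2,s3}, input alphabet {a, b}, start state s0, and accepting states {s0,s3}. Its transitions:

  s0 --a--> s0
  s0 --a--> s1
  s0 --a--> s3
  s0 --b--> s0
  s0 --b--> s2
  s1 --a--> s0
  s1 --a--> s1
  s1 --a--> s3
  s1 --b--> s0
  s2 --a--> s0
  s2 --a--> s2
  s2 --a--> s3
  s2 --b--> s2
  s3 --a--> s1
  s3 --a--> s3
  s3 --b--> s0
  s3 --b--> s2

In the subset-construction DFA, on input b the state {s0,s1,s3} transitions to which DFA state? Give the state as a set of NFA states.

δ(s0,b) = {s0,s2}; δ(s1,b) = {s0}; δ(s3,b) = {s0,s2}.
Union: {s0,s2}.

{s0,s2}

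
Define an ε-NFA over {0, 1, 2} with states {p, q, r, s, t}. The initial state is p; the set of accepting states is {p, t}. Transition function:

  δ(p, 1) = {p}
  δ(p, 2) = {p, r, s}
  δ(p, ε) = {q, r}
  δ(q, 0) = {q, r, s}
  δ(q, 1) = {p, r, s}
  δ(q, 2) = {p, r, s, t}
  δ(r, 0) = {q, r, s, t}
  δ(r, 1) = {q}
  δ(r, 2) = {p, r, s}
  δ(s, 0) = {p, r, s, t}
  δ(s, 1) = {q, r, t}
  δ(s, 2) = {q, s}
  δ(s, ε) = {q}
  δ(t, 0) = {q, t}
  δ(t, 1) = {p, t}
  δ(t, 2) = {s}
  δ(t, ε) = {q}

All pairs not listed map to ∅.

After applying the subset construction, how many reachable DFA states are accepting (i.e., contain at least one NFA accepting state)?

Start state of the DFA: {p, q, r} (ε-closure of the NFA start).
{p, q, r} --0--> {q, r, s, t}  [new]
{p, q, r} --1--> {p, q, r, s}  [new]
{p, q, r} --2--> {p, q, r, s, t}  [new]
{q, r, s, t} --0--> {p, q, r, s, t}  [seen]
{q, r, s, t} --1--> {p, q, r, s, t}  [seen]
{q, r, s, t} --2--> {p, q, r, s, t}  [seen]
{p, q, r, s} --0--> {p, q, r, s, t}  [seen]
{p, q, r, s} --1--> {p, q, r, s, t}  [seen]
{p, q, r, s} --2--> {p, q, r, s, t}  [seen]
{p, q, r, s, t} --0--> {p, q, r, s, t}  [seen]
{p, q, r, s, t} --1--> {p, q, r, s, t}  [seen]
{p, q, r, s, t} --2--> {p, q, r, s, t}  [seen]
Reachable DFA states: {p, q, r}, {q, r, s, t}, {p, q, r, s}, {p, q, r, s, t}.
Accepting DFA states (contain an NFA accepting state): {p, q, r}, {q, r, s, t}, {p, q, r, s}, {p, q, r, s, t}.

4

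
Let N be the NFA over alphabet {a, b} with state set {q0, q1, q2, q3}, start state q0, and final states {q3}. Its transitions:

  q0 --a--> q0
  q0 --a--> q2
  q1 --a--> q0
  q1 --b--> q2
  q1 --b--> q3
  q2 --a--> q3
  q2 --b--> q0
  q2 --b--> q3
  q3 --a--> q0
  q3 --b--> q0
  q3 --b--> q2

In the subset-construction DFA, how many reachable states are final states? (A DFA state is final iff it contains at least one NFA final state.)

Start state of the DFA: {q0}.
{q0} --a--> {q0, q2}  [new]
{q0} --b--> ∅  [new]
{q0, q2} --a--> {q0, q2, q3}  [new]
{q0, q2} --b--> {q0, q3}  [new]
∅ --a--> ∅  [seen]
∅ --b--> ∅  [seen]
{q0, q2, q3} --a--> {q0, q2, q3}  [seen]
{q0, q2, q3} --b--> {q0, q2, q3}  [seen]
{q0, q3} --a--> {q0, q2}  [seen]
{q0, q3} --b--> {q0, q2}  [seen]
Reachable DFA states: {q0}, {q0, q2}, ∅, {q0, q2, q3}, {q0, q3}.
Accepting DFA states (contain an NFA accepting state): {q0, q2, q3}, {q0, q3}.

2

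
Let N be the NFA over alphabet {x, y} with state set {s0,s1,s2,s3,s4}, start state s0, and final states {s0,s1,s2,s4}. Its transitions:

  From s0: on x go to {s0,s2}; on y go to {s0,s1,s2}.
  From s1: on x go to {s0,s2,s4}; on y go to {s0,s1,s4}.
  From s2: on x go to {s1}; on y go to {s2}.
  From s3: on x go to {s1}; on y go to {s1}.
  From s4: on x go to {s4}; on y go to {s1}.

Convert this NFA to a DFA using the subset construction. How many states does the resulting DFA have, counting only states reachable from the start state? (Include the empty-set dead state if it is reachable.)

Start state of the DFA: {s0}.
{s0} --x--> {s0,s2}  [new]
{s0} --y--> {s0,s1,s2}  [new]
{s0,s2} --x--> {s0,s1,s2}  [seen]
{s0,s2} --y--> {s0,s1,s2}  [seen]
{s0,s1,s2} --x--> {s0,s1,s2,s4}  [new]
{s0,s1,s2} --y--> {s0,s1,s2,s4}  [seen]
{s0,s1,s2,s4} --x--> {s0,s1,s2,s4}  [seen]
{s0,s1,s2,s4} --y--> {s0,s1,s2,s4}  [seen]
Reachable DFA states: {s0}, {s0,s2}, {s0,s1,s2}, {s0,s1,s2,s4}.

4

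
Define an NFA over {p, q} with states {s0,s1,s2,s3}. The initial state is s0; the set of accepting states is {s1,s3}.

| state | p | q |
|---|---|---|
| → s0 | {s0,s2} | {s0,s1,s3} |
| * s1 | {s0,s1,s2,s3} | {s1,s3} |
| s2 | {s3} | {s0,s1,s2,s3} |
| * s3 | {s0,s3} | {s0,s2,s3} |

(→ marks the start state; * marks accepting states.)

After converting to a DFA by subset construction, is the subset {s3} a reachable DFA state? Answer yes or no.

no

Start state of the DFA: {s0}.
{s0} --p--> {s0,s2}  [new]
{s0} --q--> {s0,s1,s3}  [new]
{s0,s2} --p--> {s0,s2,s3}  [new]
{s0,s2} --q--> {s0,s1,s2,s3}  [new]
{s0,s1,s3} --p--> {s0,s1,s2,s3}  [seen]
{s0,s1,s3} --q--> {s0,s1,s2,s3}  [seen]
{s0,s2,s3} --p--> {s0,s2,s3}  [seen]
{s0,s2,s3} --q--> {s0,s1,s2,s3}  [seen]
{s0,s1,s2,s3} --p--> {s0,s1,s2,s3}  [seen]
{s0,s1,s2,s3} --q--> {s0,s1,s2,s3}  [seen]
Reachable DFA states: {s0}, {s0,s2}, {s0,s1,s3}, {s0,s2,s3}, {s0,s1,s2,s3}.
{s3} is not among them.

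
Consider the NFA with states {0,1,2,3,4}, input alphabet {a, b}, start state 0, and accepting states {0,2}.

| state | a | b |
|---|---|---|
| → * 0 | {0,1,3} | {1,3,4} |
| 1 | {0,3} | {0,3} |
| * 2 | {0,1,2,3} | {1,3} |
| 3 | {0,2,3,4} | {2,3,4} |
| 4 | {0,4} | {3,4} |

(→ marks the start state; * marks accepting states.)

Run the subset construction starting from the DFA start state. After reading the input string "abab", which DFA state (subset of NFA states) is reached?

{0,1,2,3,4}

Start: {0}.
δ(0,a) = {0,1,3}.
Union: {0,1,3}.
After a: {0,1,3}.
δ(0,b) = {1,3,4}; δ(1,b) = {0,3}; δ(3,b) = {2,3,4}.
Union: {0,1,2,3,4}.
After b: {0,1,2,3,4}.
δ(0,a) = {0,1,3}; δ(1,a) = {0,3}; δ(2,a) = {0,1,2,3}; δ(3,a) = {0,2,3,4}; δ(4,a) = {0,4}.
Union: {0,1,2,3,4}.
After a: {0,1,2,3,4}.
δ(0,b) = {1,3,4}; δ(1,b) = {0,3}; δ(2,b) = {1,3}; δ(3,b) = {2,3,4}; δ(4,b) = {3,4}.
Union: {0,1,2,3,4}.
After b: {0,1,2,3,4}.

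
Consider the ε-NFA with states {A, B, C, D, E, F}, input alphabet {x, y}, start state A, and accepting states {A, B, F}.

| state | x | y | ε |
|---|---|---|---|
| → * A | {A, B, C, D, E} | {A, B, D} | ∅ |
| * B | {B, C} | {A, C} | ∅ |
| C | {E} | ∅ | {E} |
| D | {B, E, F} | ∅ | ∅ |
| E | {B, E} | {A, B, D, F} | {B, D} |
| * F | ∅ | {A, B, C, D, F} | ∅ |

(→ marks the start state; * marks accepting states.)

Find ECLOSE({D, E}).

Begin with {D, E}.
E →ε {B, D}; add B.
ε-closure = {B, D, E}.

{B, D, E}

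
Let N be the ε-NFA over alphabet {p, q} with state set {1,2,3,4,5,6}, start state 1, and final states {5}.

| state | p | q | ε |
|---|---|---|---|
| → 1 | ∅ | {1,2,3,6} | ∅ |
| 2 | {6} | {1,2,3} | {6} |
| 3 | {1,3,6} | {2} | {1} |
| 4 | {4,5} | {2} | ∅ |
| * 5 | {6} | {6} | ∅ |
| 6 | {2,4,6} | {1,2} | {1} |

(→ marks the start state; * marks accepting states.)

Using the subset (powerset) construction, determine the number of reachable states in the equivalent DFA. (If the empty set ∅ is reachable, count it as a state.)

5

Start state of the DFA: {1} (ε-closure of the NFA start).
{1} --p--> ∅  [new]
{1} --q--> {1,2,3,6}  [new]
∅ --p--> ∅  [seen]
∅ --q--> ∅  [seen]
{1,2,3,6} --p--> {1,2,3,4,6}  [new]
{1,2,3,6} --q--> {1,2,3,6}  [seen]
{1,2,3,4,6} --p--> {1,2,3,4,5,6}  [new]
{1,2,3,4,6} --q--> {1,2,3,6}  [seen]
{1,2,3,4,5,6} --p--> {1,2,3,4,5,6}  [seen]
{1,2,3,4,5,6} --q--> {1,2,3,6}  [seen]
Reachable DFA states: {1}, ∅, {1,2,3,6}, {1,2,3,4,6}, {1,2,3,4,5,6}.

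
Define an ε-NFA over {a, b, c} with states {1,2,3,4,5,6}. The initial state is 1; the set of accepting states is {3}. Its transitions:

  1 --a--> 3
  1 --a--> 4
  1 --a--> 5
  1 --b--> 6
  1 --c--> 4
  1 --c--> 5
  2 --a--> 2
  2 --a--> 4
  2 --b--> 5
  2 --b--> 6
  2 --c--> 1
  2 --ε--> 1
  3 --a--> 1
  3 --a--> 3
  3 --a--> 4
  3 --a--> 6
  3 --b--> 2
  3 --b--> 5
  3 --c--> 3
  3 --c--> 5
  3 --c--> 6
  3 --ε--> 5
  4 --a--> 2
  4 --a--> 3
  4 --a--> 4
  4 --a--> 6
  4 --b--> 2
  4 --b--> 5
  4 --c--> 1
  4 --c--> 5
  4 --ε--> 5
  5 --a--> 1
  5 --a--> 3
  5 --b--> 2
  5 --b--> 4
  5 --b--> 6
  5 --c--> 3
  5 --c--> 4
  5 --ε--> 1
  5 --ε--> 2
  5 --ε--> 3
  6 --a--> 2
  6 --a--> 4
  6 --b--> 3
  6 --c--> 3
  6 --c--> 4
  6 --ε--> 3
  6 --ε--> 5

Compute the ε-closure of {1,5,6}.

Begin with {1,5,6}.
5 →ε {1,2,3}; add 2, 3.
ε-closure = {1,2,3,5,6}.

{1,2,3,5,6}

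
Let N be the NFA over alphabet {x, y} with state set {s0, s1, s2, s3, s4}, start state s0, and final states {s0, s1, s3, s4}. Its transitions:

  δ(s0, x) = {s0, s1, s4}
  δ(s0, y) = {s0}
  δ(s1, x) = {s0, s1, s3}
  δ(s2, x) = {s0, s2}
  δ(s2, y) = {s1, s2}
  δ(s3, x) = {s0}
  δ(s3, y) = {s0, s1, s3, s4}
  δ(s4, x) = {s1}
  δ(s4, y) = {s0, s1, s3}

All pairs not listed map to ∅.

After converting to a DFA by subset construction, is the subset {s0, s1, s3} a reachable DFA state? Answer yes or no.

Start state of the DFA: {s0}.
{s0} --x--> {s0, s1, s4}  [new]
{s0} --y--> {s0}  [seen]
{s0, s1, s4} --x--> {s0, s1, s3, s4}  [new]
{s0, s1, s4} --y--> {s0, s1, s3}  [new]
{s0, s1, s3, s4} --x--> {s0, s1, s3, s4}  [seen]
{s0, s1, s3, s4} --y--> {s0, s1, s3, s4}  [seen]
{s0, s1, s3} --x--> {s0, s1, s3, s4}  [seen]
{s0, s1, s3} --y--> {s0, s1, s3, s4}  [seen]
Reachable DFA states: {s0}, {s0, s1, s4}, {s0, s1, s3, s4}, {s0, s1, s3}.
{s0, s1, s3} is among them.

yes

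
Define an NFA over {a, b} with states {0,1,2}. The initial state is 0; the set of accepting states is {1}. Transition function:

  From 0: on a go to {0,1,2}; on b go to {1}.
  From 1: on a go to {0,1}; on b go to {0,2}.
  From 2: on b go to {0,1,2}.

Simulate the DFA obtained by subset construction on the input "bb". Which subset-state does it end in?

{0,2}

Start: {0}.
δ(0,b) = {1}.
Union: {1}.
After b: {1}.
δ(1,b) = {0,2}.
Union: {0,2}.
After b: {0,2}.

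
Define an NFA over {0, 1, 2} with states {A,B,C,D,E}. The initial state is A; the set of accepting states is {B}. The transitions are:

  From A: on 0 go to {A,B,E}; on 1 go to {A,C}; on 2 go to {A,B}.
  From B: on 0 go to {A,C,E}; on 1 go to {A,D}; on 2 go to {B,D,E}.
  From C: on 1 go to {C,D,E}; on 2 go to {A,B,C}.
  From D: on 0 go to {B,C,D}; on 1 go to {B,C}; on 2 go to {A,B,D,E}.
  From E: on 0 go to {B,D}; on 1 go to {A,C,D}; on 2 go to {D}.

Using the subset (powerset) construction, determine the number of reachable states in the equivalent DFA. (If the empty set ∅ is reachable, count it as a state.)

Start state of the DFA: {A}.
{A} --0--> {A,B,E}  [new]
{A} --1--> {A,C}  [new]
{A} --2--> {A,B}  [new]
{A,B,E} --0--> {A,B,C,D,E}  [new]
{A,B,E} --1--> {A,C,D}  [new]
{A,B,E} --2--> {A,B,D,E}  [new]
{A,C} --0--> {A,B,E}  [seen]
{A,C} --1--> {A,C,D,E}  [new]
{A,C} --2--> {A,B,C}  [new]
{A,B} --0--> {A,B,C,E}  [new]
{A,B} --1--> {A,C,D}  [seen]
{A,B} --2--> {A,B,D,E}  [seen]
{A,B,C,D,E} --0--> {A,B,C,D,E}  [seen]
{A,B,C,D,E} --1--> {A,B,C,D,E}  [seen]
{A,B,C,D,E} --2--> {A,B,C,D,E}  [seen]
{A,C,D} --0--> {A,B,C,D,E}  [seen]
{A,C,D} --1--> {A,B,C,D,E}  [seen]
{A,C,D} --2--> {A,B,C,D,E}  [seen]
{A,B,D,E} --0--> {A,B,C,D,E}  [seen]
{A,B,D,E} --1--> {A,B,C,D}  [new]
{A,B,D,E} --2--> {A,B,D,E}  [seen]
{A,C,D,E} --0--> {A,B,C,D,E}  [seen]
{A,C,D,E} --1--> {A,B,C,D,E}  [seen]
{A,C,D,E} --2--> {A,B,C,D,E}  [seen]
{A,B,C} --0--> {A,B,C,E}  [seen]
{A,B,C} --1--> {A,C,D,E}  [seen]
{A,B,C} --2--> {A,B,C,D,E}  [seen]
{A,B,C,E} --0--> {A,B,C,D,E}  [seen]
{A,B,C,E} --1--> {A,C,D,E}  [seen]
{A,B,C,E} --2--> {A,B,C,D,E}  [seen]
{A,B,C,D} --0--> {A,B,C,D,E}  [seen]
{A,B,C,D} --1--> {A,B,C,D,E}  [seen]
{A,B,C,D} --2--> {A,B,C,D,E}  [seen]
Reachable DFA states: {A}, {A,B,E}, {A,C}, {A,B}, {A,B,C,D,E}, {A,C,D}, {A,B,D,E}, {A,C,D,E}, {A,B,C}, {A,B,C,E}, {A,B,C,D}.

11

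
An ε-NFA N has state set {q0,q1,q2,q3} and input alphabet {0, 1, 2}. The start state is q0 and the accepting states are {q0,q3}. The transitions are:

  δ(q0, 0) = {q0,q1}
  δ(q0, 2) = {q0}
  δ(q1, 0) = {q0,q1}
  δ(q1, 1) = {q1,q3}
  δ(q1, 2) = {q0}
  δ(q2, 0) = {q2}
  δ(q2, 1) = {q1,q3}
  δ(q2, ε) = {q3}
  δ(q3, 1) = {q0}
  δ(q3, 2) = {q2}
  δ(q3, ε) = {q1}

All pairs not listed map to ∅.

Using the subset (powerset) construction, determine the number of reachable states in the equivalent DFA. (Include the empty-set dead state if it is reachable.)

Start state of the DFA: {q0} (ε-closure of the NFA start).
{q0} --0--> {q0,q1}  [new]
{q0} --1--> ∅  [new]
{q0} --2--> {q0}  [seen]
{q0,q1} --0--> {q0,q1}  [seen]
{q0,q1} --1--> {q1,q3}  [new]
{q0,q1} --2--> {q0}  [seen]
∅ --0--> ∅  [seen]
∅ --1--> ∅  [seen]
∅ --2--> ∅  [seen]
{q1,q3} --0--> {q0,q1}  [seen]
{q1,q3} --1--> {q0,q1,q3}  [new]
{q1,q3} --2--> {q0,q1,q2,q3}  [new]
{q0,q1,q3} --0--> {q0,q1}  [seen]
{q0,q1,q3} --1--> {q0,q1,q3}  [seen]
{q0,q1,q3} --2--> {q0,q1,q2,q3}  [seen]
{q0,q1,q2,q3} --0--> {q0,q1,q2,q3}  [seen]
{q0,q1,q2,q3} --1--> {q0,q1,q3}  [seen]
{q0,q1,q2,q3} --2--> {q0,q1,q2,q3}  [seen]
Reachable DFA states: {q0}, {q0,q1}, ∅, {q1,q3}, {q0,q1,q3}, {q0,q1,q2,q3}.

6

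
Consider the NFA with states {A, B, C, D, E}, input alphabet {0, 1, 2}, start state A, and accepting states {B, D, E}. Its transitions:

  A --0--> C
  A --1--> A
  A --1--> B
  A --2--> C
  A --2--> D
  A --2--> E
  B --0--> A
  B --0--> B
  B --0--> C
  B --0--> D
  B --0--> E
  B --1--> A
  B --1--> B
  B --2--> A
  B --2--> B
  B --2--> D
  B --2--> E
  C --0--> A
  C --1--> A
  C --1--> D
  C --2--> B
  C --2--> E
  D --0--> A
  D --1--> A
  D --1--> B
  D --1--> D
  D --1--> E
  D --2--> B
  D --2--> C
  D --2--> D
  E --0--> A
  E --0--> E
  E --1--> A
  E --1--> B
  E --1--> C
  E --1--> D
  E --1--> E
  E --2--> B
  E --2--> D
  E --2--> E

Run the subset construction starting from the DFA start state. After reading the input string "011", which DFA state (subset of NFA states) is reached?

{A, B, D, E}

Start: {A}.
δ(A,0) = {C}.
Union: {C}.
After 0: {C}.
δ(C,1) = {A, D}.
Union: {A, D}.
After 1: {A, D}.
δ(A,1) = {A, B}; δ(D,1) = {A, B, D, E}.
Union: {A, B, D, E}.
After 1: {A, B, D, E}.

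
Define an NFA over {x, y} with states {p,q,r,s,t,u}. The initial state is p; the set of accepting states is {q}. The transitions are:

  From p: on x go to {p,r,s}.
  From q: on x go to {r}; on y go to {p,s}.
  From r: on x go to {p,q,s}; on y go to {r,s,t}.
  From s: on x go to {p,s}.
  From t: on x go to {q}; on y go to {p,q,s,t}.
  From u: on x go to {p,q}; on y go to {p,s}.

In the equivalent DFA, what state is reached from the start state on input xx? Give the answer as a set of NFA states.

{p,q,r,s}

Start: {p}.
δ(p,x) = {p,r,s}.
Union: {p,r,s}.
After x: {p,r,s}.
δ(p,x) = {p,r,s}; δ(r,x) = {p,q,s}; δ(s,x) = {p,s}.
Union: {p,q,r,s}.
After x: {p,q,r,s}.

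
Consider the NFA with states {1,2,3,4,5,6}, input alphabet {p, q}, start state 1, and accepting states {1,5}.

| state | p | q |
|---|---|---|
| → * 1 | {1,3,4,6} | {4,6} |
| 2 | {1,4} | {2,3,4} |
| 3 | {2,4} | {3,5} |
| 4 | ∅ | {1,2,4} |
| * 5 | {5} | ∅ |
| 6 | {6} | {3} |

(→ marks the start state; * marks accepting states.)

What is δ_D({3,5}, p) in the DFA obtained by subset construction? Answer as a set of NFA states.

δ(3,p) = {2,4}; δ(5,p) = {5}.
Union: {2,4,5}.

{2,4,5}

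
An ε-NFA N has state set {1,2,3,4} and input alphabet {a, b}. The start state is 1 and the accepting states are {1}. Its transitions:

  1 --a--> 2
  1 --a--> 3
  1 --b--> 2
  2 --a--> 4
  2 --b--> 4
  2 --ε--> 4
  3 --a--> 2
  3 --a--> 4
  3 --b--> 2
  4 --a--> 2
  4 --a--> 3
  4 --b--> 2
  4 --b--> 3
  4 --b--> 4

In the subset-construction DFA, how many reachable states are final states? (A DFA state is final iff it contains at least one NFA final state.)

1

Start state of the DFA: {1} (ε-closure of the NFA start).
{1} --a--> {2,3,4}  [new]
{1} --b--> {2,4}  [new]
{2,3,4} --a--> {2,3,4}  [seen]
{2,3,4} --b--> {2,3,4}  [seen]
{2,4} --a--> {2,3,4}  [seen]
{2,4} --b--> {2,3,4}  [seen]
Reachable DFA states: {1}, {2,3,4}, {2,4}.
Accepting DFA states (contain an NFA accepting state): {1}.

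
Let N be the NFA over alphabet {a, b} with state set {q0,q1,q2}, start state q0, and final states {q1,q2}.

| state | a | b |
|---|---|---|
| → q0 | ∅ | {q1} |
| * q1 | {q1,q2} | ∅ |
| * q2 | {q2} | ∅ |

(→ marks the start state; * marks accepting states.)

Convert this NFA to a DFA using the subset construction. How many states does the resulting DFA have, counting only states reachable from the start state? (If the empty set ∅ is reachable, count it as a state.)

Start state of the DFA: {q0}.
{q0} --a--> ∅  [new]
{q0} --b--> {q1}  [new]
∅ --a--> ∅  [seen]
∅ --b--> ∅  [seen]
{q1} --a--> {q1,q2}  [new]
{q1} --b--> ∅  [seen]
{q1,q2} --a--> {q1,q2}  [seen]
{q1,q2} --b--> ∅  [seen]
Reachable DFA states: {q0}, ∅, {q1}, {q1,q2}.

4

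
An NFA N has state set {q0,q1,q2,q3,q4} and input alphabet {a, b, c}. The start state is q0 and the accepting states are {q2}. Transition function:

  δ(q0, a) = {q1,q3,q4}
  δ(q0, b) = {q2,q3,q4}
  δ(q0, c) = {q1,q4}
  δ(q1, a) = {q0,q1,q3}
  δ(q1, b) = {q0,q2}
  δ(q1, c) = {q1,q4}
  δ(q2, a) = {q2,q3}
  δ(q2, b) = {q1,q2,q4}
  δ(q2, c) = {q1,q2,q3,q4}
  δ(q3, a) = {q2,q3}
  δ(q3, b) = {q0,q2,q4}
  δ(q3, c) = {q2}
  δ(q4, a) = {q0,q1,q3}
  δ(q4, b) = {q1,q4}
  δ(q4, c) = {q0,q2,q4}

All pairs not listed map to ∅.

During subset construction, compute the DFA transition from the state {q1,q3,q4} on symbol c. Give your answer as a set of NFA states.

δ(q1,c) = {q1,q4}; δ(q3,c) = {q2}; δ(q4,c) = {q0,q2,q4}.
Union: {q0,q1,q2,q4}.

{q0,q1,q2,q4}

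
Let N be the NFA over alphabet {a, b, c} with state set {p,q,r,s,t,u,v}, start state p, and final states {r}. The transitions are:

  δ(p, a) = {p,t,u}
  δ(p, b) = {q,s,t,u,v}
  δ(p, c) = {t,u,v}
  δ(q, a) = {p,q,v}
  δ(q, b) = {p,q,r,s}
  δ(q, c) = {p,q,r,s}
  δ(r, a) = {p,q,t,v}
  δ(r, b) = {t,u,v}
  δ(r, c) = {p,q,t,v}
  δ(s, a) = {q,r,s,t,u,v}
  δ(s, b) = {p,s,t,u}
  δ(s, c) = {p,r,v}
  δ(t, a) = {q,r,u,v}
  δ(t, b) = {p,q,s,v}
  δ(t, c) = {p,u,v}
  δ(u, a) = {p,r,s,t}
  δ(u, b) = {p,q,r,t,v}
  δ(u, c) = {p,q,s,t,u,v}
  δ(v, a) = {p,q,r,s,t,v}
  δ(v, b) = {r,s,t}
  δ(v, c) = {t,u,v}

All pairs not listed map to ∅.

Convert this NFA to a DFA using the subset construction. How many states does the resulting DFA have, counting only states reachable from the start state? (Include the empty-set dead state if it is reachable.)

7

Start state of the DFA: {p}.
{p} --a--> {p,t,u}  [new]
{p} --b--> {q,s,t,u,v}  [new]
{p} --c--> {t,u,v}  [new]
{p,t,u} --a--> {p,q,r,s,t,u,v}  [new]
{p,t,u} --b--> {p,q,r,s,t,u,v}  [seen]
{p,t,u} --c--> {p,q,s,t,u,v}  [new]
{q,s,t,u,v} --a--> {p,q,r,s,t,u,v}  [seen]
{q,s,t,u,v} --b--> {p,q,r,s,t,u,v}  [seen]
{q,s,t,u,v} --c--> {p,q,r,s,t,u,v}  [seen]
{t,u,v} --a--> {p,q,r,s,t,u,v}  [seen]
{t,u,v} --b--> {p,q,r,s,t,v}  [new]
{t,u,v} --c--> {p,q,s,t,u,v}  [seen]
{p,q,r,s,t,u,v} --a--> {p,q,r,s,t,u,v}  [seen]
{p,q,r,s,t,u,v} --b--> {p,q,r,s,t,u,v}  [seen]
{p,q,r,s,t,u,v} --c--> {p,q,r,s,t,u,v}  [seen]
{p,q,s,t,u,v} --a--> {p,q,r,s,t,u,v}  [seen]
{p,q,s,t,u,v} --b--> {p,q,r,s,t,u,v}  [seen]
{p,q,s,t,u,v} --c--> {p,q,r,s,t,u,v}  [seen]
{p,q,r,s,t,v} --a--> {p,q,r,s,t,u,v}  [seen]
{p,q,r,s,t,v} --b--> {p,q,r,s,t,u,v}  [seen]
{p,q,r,s,t,v} --c--> {p,q,r,s,t,u,v}  [seen]
Reachable DFA states: {p}, {p,t,u}, {q,s,t,u,v}, {t,u,v}, {p,q,r,s,t,u,v}, {p,q,s,t,u,v}, {p,q,r,s,t,v}.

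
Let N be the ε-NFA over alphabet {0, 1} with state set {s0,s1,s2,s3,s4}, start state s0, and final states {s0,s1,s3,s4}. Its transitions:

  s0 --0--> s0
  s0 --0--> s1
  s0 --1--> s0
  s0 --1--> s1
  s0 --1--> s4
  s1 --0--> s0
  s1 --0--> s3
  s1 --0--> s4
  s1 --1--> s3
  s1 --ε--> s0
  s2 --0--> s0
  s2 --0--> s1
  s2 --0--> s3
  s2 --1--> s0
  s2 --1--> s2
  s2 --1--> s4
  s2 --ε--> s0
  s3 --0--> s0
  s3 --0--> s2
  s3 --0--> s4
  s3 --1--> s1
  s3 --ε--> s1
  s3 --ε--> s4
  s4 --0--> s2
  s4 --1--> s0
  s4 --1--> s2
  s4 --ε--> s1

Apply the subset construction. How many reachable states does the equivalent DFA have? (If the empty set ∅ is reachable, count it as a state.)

Start state of the DFA: {s0} (ε-closure of the NFA start).
{s0} --0--> {s0,s1}  [new]
{s0} --1--> {s0,s1,s4}  [new]
{s0,s1} --0--> {s0,s1,s3,s4}  [new]
{s0,s1} --1--> {s0,s1,s3,s4}  [seen]
{s0,s1,s4} --0--> {s0,s1,s2,s3,s4}  [new]
{s0,s1,s4} --1--> {s0,s1,s2,s3,s4}  [seen]
{s0,s1,s3,s4} --0--> {s0,s1,s2,s3,s4}  [seen]
{s0,s1,s3,s4} --1--> {s0,s1,s2,s3,s4}  [seen]
{s0,s1,s2,s3,s4} --0--> {s0,s1,s2,s3,s4}  [seen]
{s0,s1,s2,s3,s4} --1--> {s0,s1,s2,s3,s4}  [seen]
Reachable DFA states: {s0}, {s0,s1}, {s0,s1,s4}, {s0,s1,s3,s4}, {s0,s1,s2,s3,s4}.

5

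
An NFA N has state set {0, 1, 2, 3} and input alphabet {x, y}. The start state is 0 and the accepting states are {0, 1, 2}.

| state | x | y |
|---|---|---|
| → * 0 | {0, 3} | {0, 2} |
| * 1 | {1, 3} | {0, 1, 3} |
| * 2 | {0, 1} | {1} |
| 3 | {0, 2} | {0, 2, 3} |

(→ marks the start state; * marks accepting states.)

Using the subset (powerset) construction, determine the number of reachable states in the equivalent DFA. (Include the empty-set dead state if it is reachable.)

Start state of the DFA: {0}.
{0} --x--> {0, 3}  [new]
{0} --y--> {0, 2}  [new]
{0, 3} --x--> {0, 2, 3}  [new]
{0, 3} --y--> {0, 2, 3}  [seen]
{0, 2} --x--> {0, 1, 3}  [new]
{0, 2} --y--> {0, 1, 2}  [new]
{0, 2, 3} --x--> {0, 1, 2, 3}  [new]
{0, 2, 3} --y--> {0, 1, 2, 3}  [seen]
{0, 1, 3} --x--> {0, 1, 2, 3}  [seen]
{0, 1, 3} --y--> {0, 1, 2, 3}  [seen]
{0, 1, 2} --x--> {0, 1, 3}  [seen]
{0, 1, 2} --y--> {0, 1, 2, 3}  [seen]
{0, 1, 2, 3} --x--> {0, 1, 2, 3}  [seen]
{0, 1, 2, 3} --y--> {0, 1, 2, 3}  [seen]
Reachable DFA states: {0}, {0, 3}, {0, 2}, {0, 2, 3}, {0, 1, 3}, {0, 1, 2}, {0, 1, 2, 3}.

7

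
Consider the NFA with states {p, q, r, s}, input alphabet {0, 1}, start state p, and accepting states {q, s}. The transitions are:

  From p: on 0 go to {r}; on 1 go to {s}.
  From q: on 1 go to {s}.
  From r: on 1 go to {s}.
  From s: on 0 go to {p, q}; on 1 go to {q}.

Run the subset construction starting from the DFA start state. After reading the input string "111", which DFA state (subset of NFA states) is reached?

Start: {p}.
δ(p,1) = {s}.
Union: {s}.
After 1: {s}.
δ(s,1) = {q}.
Union: {q}.
After 1: {q}.
δ(q,1) = {s}.
Union: {s}.
After 1: {s}.

{s}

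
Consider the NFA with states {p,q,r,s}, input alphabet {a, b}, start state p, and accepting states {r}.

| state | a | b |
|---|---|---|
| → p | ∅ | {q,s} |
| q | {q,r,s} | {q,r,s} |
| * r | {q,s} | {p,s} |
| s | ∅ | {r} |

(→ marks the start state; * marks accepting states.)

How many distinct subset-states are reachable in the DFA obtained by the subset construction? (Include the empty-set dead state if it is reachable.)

Start state of the DFA: {p}.
{p} --a--> ∅  [new]
{p} --b--> {q,s}  [new]
∅ --a--> ∅  [seen]
∅ --b--> ∅  [seen]
{q,s} --a--> {q,r,s}  [new]
{q,s} --b--> {q,r,s}  [seen]
{q,r,s} --a--> {q,r,s}  [seen]
{q,r,s} --b--> {p,q,r,s}  [new]
{p,q,r,s} --a--> {q,r,s}  [seen]
{p,q,r,s} --b--> {p,q,r,s}  [seen]
Reachable DFA states: {p}, ∅, {q,s}, {q,r,s}, {p,q,r,s}.

5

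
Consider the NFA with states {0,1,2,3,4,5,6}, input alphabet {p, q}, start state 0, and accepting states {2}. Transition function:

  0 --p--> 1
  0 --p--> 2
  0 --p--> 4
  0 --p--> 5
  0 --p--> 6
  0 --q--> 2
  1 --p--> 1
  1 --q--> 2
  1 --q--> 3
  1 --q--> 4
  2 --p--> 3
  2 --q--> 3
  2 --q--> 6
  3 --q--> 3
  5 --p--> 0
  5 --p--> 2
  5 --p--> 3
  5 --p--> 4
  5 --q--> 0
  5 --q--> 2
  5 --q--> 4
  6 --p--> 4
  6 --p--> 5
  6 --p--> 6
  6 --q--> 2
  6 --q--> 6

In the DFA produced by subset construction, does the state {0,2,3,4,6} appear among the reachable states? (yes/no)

Start state of the DFA: {0}.
{0} --p--> {1,2,4,5,6}  [new]
{0} --q--> {2}  [new]
{1,2,4,5,6} --p--> {0,1,2,3,4,5,6}  [new]
{1,2,4,5,6} --q--> {0,2,3,4,6}  [new]
{2} --p--> {3}  [new]
{2} --q--> {3,6}  [new]
{0,1,2,3,4,5,6} --p--> {0,1,2,3,4,5,6}  [seen]
{0,1,2,3,4,5,6} --q--> {0,2,3,4,6}  [seen]
{0,2,3,4,6} --p--> {1,2,3,4,5,6}  [new]
{0,2,3,4,6} --q--> {2,3,6}  [new]
{3} --p--> ∅  [new]
{3} --q--> {3}  [seen]
{3,6} --p--> {4,5,6}  [new]
{3,6} --q--> {2,3,6}  [seen]
{1,2,3,4,5,6} --p--> {0,1,2,3,4,5,6}  [seen]
{1,2,3,4,5,6} --q--> {0,2,3,4,6}  [seen]
{2,3,6} --p--> {3,4,5,6}  [new]
{2,3,6} --q--> {2,3,6}  [seen]
∅ --p--> ∅  [seen]
∅ --q--> ∅  [seen]
{4,5,6} --p--> {0,2,3,4,5,6}  [new]
{4,5,6} --q--> {0,2,4,6}  [new]
{3,4,5,6} --p--> {0,2,3,4,5,6}  [seen]
{3,4,5,6} --q--> {0,2,3,4,6}  [seen]
{0,2,3,4,5,6} --p--> {0,1,2,3,4,5,6}  [seen]
{0,2,3,4,5,6} --q--> {0,2,3,4,6}  [seen]
{0,2,4,6} --p--> {1,2,3,4,5,6}  [seen]
{0,2,4,6} --q--> {2,3,6}  [seen]
Reachable DFA states: {0}, {1,2,4,5,6}, {2}, {0,1,2,3,4,5,6}, {0,2,3,4,6}, {3}, {3,6}, {1,2,3,4,5,6}, {2,3,6}, ∅, {4,5,6}, {3,4,5,6}, {0,2,3,4,5,6}, {0,2,4,6}.
{0,2,3,4,6} is among them.

yes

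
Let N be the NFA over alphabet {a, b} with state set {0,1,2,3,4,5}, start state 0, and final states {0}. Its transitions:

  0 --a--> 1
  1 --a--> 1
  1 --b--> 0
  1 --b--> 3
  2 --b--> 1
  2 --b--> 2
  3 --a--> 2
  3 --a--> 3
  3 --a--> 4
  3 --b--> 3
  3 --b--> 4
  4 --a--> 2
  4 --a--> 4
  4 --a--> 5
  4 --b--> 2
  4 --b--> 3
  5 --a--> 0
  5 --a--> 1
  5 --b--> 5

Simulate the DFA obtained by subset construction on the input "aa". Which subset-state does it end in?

{1}

Start: {0}.
δ(0,a) = {1}.
Union: {1}.
After a: {1}.
δ(1,a) = {1}.
Union: {1}.
After a: {1}.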